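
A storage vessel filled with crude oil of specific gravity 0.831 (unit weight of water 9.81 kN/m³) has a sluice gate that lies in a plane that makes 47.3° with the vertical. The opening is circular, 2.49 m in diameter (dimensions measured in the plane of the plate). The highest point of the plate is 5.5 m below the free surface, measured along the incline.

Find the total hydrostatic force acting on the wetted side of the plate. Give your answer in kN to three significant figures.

F ≈ 182 kN

γ = 0.831 × 9.81 = 8.15211 kN/m³.
The plate makes 47.3° with the vertical, i.e. θ = 90° − 47.3° = 42.7° to the horizontal. Measuring y along the incline from the free-surface line, vertical depth h = y·sinθ with sinθ = 0.678160.
The centroid is at the centre, 1.245 m below the top of the plate, so y_c = 5.5 + 1.245 = 6.745 m and h_c = 6.745 × 0.678160 = 4.57419 m.
A = π(1.245)² = 4.86955 m².
Resultant F = γ·h_c·A = 8.15211 × 4.57419 × 4.86955 = 181.582 kN.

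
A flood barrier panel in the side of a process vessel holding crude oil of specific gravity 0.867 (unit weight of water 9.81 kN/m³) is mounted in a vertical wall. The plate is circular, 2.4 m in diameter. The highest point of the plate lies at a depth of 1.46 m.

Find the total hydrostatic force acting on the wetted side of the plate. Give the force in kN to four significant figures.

γ = 0.867 × 9.81 = 8.50527 kN/m³.
The centroid is at the centre, 1.2 m below the top of the plate, so the centroid depth is h_c = 1.46 + 1.2 = 2.66 m.
A = π(1.2)² = 4.52389 m².
Resultant F = γ·h_c·A = 8.50527 × 2.66 × 4.52389 = 102.349 kN.

F ≈ 102.3 kN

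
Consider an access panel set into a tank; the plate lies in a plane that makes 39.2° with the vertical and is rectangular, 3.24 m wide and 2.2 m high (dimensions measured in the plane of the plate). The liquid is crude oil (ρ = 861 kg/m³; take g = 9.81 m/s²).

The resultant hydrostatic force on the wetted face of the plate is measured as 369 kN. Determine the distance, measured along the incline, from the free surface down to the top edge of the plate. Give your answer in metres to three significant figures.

γ = ρg = 861 × 9.81 / 1000 = 8.44641 kN/m³.
A = 3.24 × 2.2 = 7.128 m².
From F = γ·h_c·A, the centroid depth is h_c = 369/(8.44641 × 7.128) = 6.12896 m.
The plate makes 39.2° with the vertical, i.e. θ = 90° − 39.2° = 50.8° to the horizontal. Measuring y along the incline from the free-surface line, vertical depth h = y·sinθ with sinθ = 0.774944.
Along the incline, y_c = h_c/sinθ = 6.12896/0.774944 = 7.90891 m.
The centroid lies 2.2/2 = 1.1 m below the top edge, so the top edge sits at y_top = 7.90891 − 1.1 = 6.80891 m along the incline.

y_top ≈ 6.81 m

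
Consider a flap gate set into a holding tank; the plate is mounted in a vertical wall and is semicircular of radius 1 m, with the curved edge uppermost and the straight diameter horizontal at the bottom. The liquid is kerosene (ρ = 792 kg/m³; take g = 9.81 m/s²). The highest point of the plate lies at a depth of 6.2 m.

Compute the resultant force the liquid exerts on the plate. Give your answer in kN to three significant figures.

γ = ρg = 792 × 9.81 / 1000 = 7.76952 kN/m³.
The centroid lies 4r/(3π) = 0.424413 m above the diameter, so r − 4r/(3π) = 1 − 0.424413 = 0.575587 m below the topmost point, so the centroid depth is h_c = 6.2 + 0.575587 = 6.77559 m.
A = πr²/2 = π × 1²/2 = 1.5708 m².
Resultant F = γ·h_c·A = 7.76952 × 6.77559 × 1.5708 = 82.6918 kN.

F ≈ 82.7 kN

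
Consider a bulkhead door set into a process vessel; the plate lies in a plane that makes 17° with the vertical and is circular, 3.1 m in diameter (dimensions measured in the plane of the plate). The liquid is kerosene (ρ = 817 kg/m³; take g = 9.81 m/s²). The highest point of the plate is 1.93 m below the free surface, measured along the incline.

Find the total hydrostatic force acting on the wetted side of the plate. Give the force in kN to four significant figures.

γ = ρg = 817 × 9.81 / 1000 = 8.01477 kN/m³.
The plate makes 17° with the vertical, i.e. θ = 90° − 17° = 73° to the horizontal. Measuring y along the incline from the free-surface line, vertical depth h = y·sinθ with sinθ = 0.956305.
The centroid is at the centre, 1.55 m below the top of the plate, so y_c = 1.93 + 1.55 = 3.48 m and h_c = 3.48 × 0.956305 = 3.32794 m.
A = π(1.55)² = 7.54768 m².
Resultant F = γ·h_c·A = 8.01477 × 3.32794 × 7.54768 = 201.317 kN.

F ≈ 201.3 kN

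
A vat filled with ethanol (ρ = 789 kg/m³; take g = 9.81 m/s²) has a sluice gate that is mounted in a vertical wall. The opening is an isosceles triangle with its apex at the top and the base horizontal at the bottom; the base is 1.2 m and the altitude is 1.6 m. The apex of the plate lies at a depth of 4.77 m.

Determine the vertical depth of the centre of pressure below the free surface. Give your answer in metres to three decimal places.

γ = ρg = 789 × 9.81 / 1000 = 7.74009 kN/m³.
With the apex up, the centroid sits 2h/3 = 2 × 1.6/3 = 1.06667 m below the apex, so the centroid depth is h_c = 4.77 + 1.06667 = 5.83667 m.
A = ½ × 1.2 × 1.6 = 0.96 m².
Resultant F = γ·h_c·A = 7.74009 × 5.83667 × 0.96 = 43.3693 kN.
I_c = b·h³/36 = 1.2 × 1.6³/36 = 0.136533 m⁴.
Centre of pressure: y_p = y_c + I_c/(y_c·A) = 5.83667 + 0.136533/(5.83667 × 0.96) = 5.83667 + 0.024367 = 5.86104 m along the plane.

h_p = 5.861 m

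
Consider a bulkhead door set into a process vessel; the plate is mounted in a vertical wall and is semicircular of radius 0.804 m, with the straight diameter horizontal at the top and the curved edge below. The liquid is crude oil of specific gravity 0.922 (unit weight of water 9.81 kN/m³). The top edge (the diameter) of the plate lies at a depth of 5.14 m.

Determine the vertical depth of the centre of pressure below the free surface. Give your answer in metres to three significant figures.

h_p = 5.49 m

γ = 0.922 × 9.81 = 9.04482 kN/m³.
The centroid of a semicircle lies 4r/(3π) = 0.341228 m from the diameter, here below the top edge, so the centroid depth is h_c = 5.14 + 0.341228 = 5.48123 m.
A = πr²/2 = π × 0.804²/2 = 1.01539 m².
Resultant F = γ·h_c·A = 9.04482 × 5.48123 × 1.01539 = 50.3397 kN.
I_c = (π/8 − 8/(9π))·r⁴ = 0.109757 × 0.804⁴ = 0.0458624 m⁴.
Centre of pressure: y_p = y_c + I_c/(y_c·A) = 5.48123 + 0.0458624/(5.48123 × 1.01539) = 5.48123 + 0.00824035 = 5.48947 m along the plane.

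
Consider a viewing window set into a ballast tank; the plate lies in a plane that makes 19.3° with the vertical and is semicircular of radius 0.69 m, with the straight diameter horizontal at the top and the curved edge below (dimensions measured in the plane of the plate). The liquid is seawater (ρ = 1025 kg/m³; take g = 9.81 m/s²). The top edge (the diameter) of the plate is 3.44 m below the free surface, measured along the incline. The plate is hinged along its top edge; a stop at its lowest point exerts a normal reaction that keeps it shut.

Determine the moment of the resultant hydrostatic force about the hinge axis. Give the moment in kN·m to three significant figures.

M ≈ 7.99 kN·m

γ = ρg = 1025 × 9.81 / 1000 = 10.05525 kN/m³.
The plate makes 19.3° with the vertical, i.e. θ = 90° − 19.3° = 70.7° to the horizontal. Measuring y along the incline from the free-surface line, vertical depth h = y·sinθ with sinθ = 0.943801.
The centroid of a semicircle lies 4r/(3π) = 0.292845 m from the diameter, here below the top edge, so y_c = 3.44 + 0.292845 = 3.73285 m and h_c = 3.73285 × 0.943801 = 3.52307 m.
A = πr²/2 = π × 0.69²/2 = 0.747856 m².
Resultant F = γ·h_c·A = 10.05525 × 3.52307 × 0.747856 = 26.4931 kN.
I_c = (π/8 − 8/(9π))·r⁴ = 0.109757 × 0.69⁴ = 0.0248788 m⁴.
Centre of pressure: y_p = y_c + I_c/(y_c·A) = 3.73285 + 0.0248788/(3.73285 × 0.747856) = 3.73285 + 0.00891191 = 3.74176 m along the plane.
The resultant acts 0.292845 + 0.00891191 = 0.301757 m (along the plate) below the hinge at the top edge, so the moment about the hinge is M = F × 0.301757 = 26.4931 × 0.301757 = 7.99448 kN·m.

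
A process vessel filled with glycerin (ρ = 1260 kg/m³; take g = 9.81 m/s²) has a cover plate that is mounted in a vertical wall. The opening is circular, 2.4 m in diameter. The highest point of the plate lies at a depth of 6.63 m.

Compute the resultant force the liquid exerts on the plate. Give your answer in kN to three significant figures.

F ≈ 438 kN

γ = ρg = 1260 × 9.81 / 1000 = 12.3606 kN/m³.
The centroid is at the centre, 1.2 m below the top of the plate, so the centroid depth is h_c = 6.63 + 1.2 = 7.83 m.
A = π(1.2)² = 4.52389 m².
Resultant F = γ·h_c·A = 12.3606 × 7.83 × 4.52389 = 437.838 kN.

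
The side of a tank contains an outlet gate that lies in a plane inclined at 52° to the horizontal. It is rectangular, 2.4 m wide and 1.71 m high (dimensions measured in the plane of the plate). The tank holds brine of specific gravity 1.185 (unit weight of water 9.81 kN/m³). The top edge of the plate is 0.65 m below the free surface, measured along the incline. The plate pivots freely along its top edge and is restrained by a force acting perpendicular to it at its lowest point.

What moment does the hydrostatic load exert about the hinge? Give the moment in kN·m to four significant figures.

M ≈ 57.54 kN·m

γ = 1.185 × 9.81 = 11.62485 kN/m³.
Let θ = 52° be the plate's angle to the horizontal; measure y along the incline from where the plane meets the free surface. Vertical depth h = y·sinθ with sinθ = 0.788011.
The centroid lies 1.71/2 = 0.855 m below the top edge, so y_c = 0.65 + 0.855 = 1.505 m and h_c = 1.505 × 0.788011 = 1.18596 m.
A = 2.4 × 1.71 = 4.104 m².
Resultant F = γ·h_c·A = 11.62485 × 1.18596 × 4.104 = 56.5802 kN.
I_c = b·h³/12 = 2.4 × 1.71³/12 = 1.00004 m⁴.
Centre of pressure: y_p = y_c + I_c/(y_c·A) = 1.505 + 1.00004/(1.505 × 4.104) = 1.505 + 0.16191 = 1.66691 m along the plane.
The resultant acts 0.855 + 0.16191 = 1.01691 m (along the plate) below the hinge at the top edge, so the moment about the hinge is M = F × 1.01691 = 56.5802 × 1.01691 = 57.537 kN·m.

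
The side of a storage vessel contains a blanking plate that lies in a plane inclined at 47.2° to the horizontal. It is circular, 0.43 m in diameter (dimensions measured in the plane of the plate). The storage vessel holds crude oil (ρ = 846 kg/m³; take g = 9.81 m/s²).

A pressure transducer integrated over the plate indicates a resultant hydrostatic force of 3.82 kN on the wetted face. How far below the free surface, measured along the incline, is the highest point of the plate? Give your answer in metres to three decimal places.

γ = ρg = 846 × 9.81 / 1000 = 8.29926 kN/m³.
A = π(0.215)² = 0.14522 m².
From F = γ·h_c·A, the centroid depth is h_c = 3.82/(8.29926 × 0.14522) = 3.16955 m.
Let θ = 47.2° be the plate's angle to the horizontal; measure y along the incline from where the plane meets the free surface. Vertical depth h = y·sinθ with sinθ = 0.733730.
Along the incline, y_c = h_c/sinθ = 3.16955/0.733730 = 4.31978 m.
The centroid is at the centre, 0.215 m below the top of the plate, so the highest point sits at y_top = 4.31978 − 0.215 = 4.10478 m along the incline.

y_top ≈ 4.105 m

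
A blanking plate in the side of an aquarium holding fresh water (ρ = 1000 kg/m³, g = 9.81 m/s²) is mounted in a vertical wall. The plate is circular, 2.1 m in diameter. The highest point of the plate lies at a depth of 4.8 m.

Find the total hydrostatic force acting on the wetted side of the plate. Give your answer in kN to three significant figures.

γ = ρg = 1000 × 9.81 = 9810 N/m³ = 9.81 kN/m³.
The centroid is at the centre, 1.05 m below the top of the plate, so the centroid depth is h_c = 4.8 + 1.05 = 5.85 m.
A = π(1.05)² = 3.46361 m².
Resultant F = γ·h_c·A = 9.81 × 5.85 × 3.46361 = 198.771 kN.

F ≈ 199 kN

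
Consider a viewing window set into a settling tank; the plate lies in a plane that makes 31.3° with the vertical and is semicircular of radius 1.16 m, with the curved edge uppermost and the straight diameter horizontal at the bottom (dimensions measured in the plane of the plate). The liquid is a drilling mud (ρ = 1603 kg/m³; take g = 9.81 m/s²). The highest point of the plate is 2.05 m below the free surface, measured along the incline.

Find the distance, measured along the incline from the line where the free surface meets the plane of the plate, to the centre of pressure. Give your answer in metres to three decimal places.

y_p = 2.752 m

γ = ρg = 1603 × 9.81 / 1000 = 15.72543 kN/m³.
The plate makes 31.3° with the vertical, i.e. θ = 90° − 31.3° = 58.7° to the horizontal. Measuring y along the incline from the free-surface line, vertical depth h = y·sinθ with sinθ = 0.854459.
The centroid lies 4r/(3π) = 0.492319 m above the diameter, so r − 4r/(3π) = 1.16 − 0.492319 = 0.667681 m below the topmost point, so y_c = 2.05 + 0.667681 = 2.71768 m and h_c = 2.71768 × 0.854459 = 2.32215 m.
A = πr²/2 = π × 1.16²/2 = 2.11366 m².
Resultant F = γ·h_c·A = 15.72543 × 2.32215 × 2.11366 = 77.1841 kN.
I_c = (π/8 − 8/(9π))·r⁴ = 0.109757 × 1.16⁴ = 0.19873 m⁴.
Centre of pressure: y_p = y_c + I_c/(y_c·A) = 2.71768 + 0.19873/(2.71768 × 2.11366) = 2.71768 + 0.0345963 = 2.75228 m along the plane.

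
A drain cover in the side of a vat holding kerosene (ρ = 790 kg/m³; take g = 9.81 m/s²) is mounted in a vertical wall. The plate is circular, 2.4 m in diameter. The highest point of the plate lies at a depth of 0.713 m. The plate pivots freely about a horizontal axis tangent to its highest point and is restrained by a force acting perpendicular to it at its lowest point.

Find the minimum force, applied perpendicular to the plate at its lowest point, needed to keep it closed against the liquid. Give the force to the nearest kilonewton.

γ = ρg = 790 × 9.81 / 1000 = 7.7499 kN/m³.
The centroid is at the centre, 1.2 m below the top of the plate, so the centroid depth is h_c = 0.713 + 1.2 = 1.913 m.
A = π(1.2)² = 4.52389 m².
Resultant F = γ·h_c·A = 7.7499 × 1.913 × 4.52389 = 67.0692 kN.
I_c = πr⁴/4 = π × 1.2⁴/4 = 1.6286 m⁴.
Centre of pressure: y_p = y_c + I_c/(y_c·A) = 1.913 + 1.6286/(1.913 × 4.52389) = 1.913 + 0.188186 = 2.10119 m along the plane.
The resultant acts 1.2 + 0.188186 = 1.38819 m (along the plate) below the hinge at the top edge, so the moment about the hinge is M = F × 1.38819 = 67.0692 × 1.38819 = 93.1048 kN·m.
A normal force at the bottom, 2.4 m from the hinge, must supply this moment: P = 93.1048/2.4 = 38.7937 kN.

P ≈ 39 kN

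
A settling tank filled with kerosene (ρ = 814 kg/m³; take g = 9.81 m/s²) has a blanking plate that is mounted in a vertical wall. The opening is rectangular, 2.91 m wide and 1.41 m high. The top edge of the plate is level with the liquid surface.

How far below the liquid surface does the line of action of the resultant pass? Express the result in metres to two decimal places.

h_p = 0.94 m

γ = ρg = 814 × 9.81 / 1000 = 7.98534 kN/m³.
The centroid lies 1.41/2 = 0.705 m below the top edge, so the centroid depth is h_c = 0.705 m.
A = 2.91 × 1.41 = 4.1031 m².
Resultant F = γ·h_c·A = 7.98534 × 0.705 × 4.1031 = 23.0991 kN.
I_c = b·h³/12 = 2.91 × 1.41³/12 = 0.679781 m⁴.
Centre of pressure: y_p = y_c + I_c/(y_c·A) = 0.705 + 0.679781/(0.705 × 4.1031) = 0.705 + 0.235 = 0.94 m along the plane.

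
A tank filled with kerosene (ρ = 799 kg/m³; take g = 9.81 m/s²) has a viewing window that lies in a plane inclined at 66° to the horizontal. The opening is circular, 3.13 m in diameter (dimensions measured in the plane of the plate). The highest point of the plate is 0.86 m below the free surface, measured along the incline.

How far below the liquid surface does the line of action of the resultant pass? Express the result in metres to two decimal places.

γ = ρg = 799 × 9.81 / 1000 = 7.83819 kN/m³.
Let θ = 66° be the plate's angle to the horizontal; measure y along the incline from where the plane meets the free surface. Vertical depth h = y·sinθ with sinθ = 0.913545.
The centroid is at the centre, 1.565 m below the top of the plate, so y_c = 0.86 + 1.565 = 2.425 m and h_c = 2.425 × 0.913545 = 2.21535 m.
A = π(1.565)² = 7.69447 m².
Resultant F = γ·h_c·A = 7.83819 × 2.21535 × 7.69447 = 133.609 kN.
I_c = πr⁴/4 = π × 1.565⁴/4 = 4.71137 m⁴.
Centre of pressure: y_p = y_c + I_c/(y_c·A) = 2.425 + 4.71137/(2.425 × 7.69447) = 2.425 + 0.252497 = 2.6775 m along the plane.
Vertically, h_p = y_p·sinθ = 2.6775 × 0.913545 = 2.44602 m.

h_p = 2.45 m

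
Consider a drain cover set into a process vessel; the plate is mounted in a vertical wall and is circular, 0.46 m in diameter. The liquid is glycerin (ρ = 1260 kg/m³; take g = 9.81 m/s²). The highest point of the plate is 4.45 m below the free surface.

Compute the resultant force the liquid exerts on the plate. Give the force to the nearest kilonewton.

γ = ρg = 1260 × 9.81 / 1000 = 12.3606 kN/m³.
The centroid is at the centre, 0.23 m below the top of the plate, so the centroid depth is h_c = 4.45 + 0.23 = 4.68 m.
A = π(0.23)² = 0.16619 m².
Resultant F = γ·h_c·A = 12.3606 × 4.68 × 0.16619 = 9.61369 kN.

F ≈ 10 kN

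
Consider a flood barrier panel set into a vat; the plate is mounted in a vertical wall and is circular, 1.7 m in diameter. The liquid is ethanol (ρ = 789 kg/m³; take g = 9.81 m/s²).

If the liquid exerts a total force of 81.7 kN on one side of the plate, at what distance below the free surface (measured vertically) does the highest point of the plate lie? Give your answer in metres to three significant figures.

γ = ρg = 789 × 9.81 / 1000 = 7.74009 kN/m³.
A = π(0.85)² = 2.2698 m².
From F = γ·h_c·A, the centroid depth is h_c = 81.7/(7.74009 × 2.2698) = 4.65038 m.
The centroid is at the centre, 0.85 m below the top of the plate, so the highest point sits at h_top = 4.65038 − 0.85 = 3.80038 m below the surface.

d_top ≈ 3.80 m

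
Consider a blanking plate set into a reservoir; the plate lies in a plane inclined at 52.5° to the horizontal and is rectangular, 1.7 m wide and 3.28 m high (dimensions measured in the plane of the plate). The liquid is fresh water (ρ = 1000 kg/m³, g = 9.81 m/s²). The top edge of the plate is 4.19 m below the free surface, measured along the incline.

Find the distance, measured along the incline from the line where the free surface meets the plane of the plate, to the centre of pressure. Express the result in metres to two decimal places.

y_p = 5.98 m

γ = ρg = 1000 × 9.81 = 9810 N/m³ = 9.81 kN/m³.
Let θ = 52.5° be the plate's angle to the horizontal; measure y along the incline from where the plane meets the free surface. Vertical depth h = y·sinθ with sinθ = 0.793353.
The centroid lies 3.28/2 = 1.64 m below the top edge, so y_c = 4.19 + 1.64 = 5.83 m and h_c = 5.83 × 0.793353 = 4.62525 m.
A = 1.7 × 3.28 = 5.576 m².
Resultant F = γ·h_c·A = 9.81 × 4.62525 × 5.576 = 253.004 kN.
I_c = b·h³/12 = 1.7 × 3.28³/12 = 4.99907 m⁴.
Centre of pressure: y_p = y_c + I_c/(y_c·A) = 5.83 + 4.99907/(5.83 × 5.576) = 5.83 + 0.153779 = 5.98378 m along the plane.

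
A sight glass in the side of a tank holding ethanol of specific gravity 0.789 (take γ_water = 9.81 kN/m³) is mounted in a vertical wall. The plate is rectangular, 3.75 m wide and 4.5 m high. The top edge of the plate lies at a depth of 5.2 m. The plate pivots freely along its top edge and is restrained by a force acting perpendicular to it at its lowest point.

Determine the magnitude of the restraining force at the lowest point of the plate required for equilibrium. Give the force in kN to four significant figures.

P ≈ 535.5 kN

γ = 0.789 × 9.81 = 7.74009 kN/m³.
The centroid lies 4.5/2 = 2.25 m below the top edge, so the centroid depth is h_c = 5.2 + 2.25 = 7.45 m.
A = 3.75 × 4.5 = 16.875 m².
Resultant F = γ·h_c·A = 7.74009 × 7.45 × 16.875 = 973.074 kN.
I_c = b·h³/12 = 3.75 × 4.5³/12 = 28.4766 m⁴.
Centre of pressure: y_p = y_c + I_c/(y_c·A) = 7.45 + 28.4766/(7.45 × 16.875) = 7.45 + 0.22651 = 7.67651 m along the plane.
The resultant acts 2.25 + 0.22651 = 2.47651 m (along the plate) below the hinge at the top edge, so the moment about the hinge is M = F × 2.47651 = 973.074 × 2.47651 = 2409.83 kN·m.
A normal force at the bottom, 4.5 m from the hinge, must supply this moment: P = 2409.83/4.5 = 535.518 kN.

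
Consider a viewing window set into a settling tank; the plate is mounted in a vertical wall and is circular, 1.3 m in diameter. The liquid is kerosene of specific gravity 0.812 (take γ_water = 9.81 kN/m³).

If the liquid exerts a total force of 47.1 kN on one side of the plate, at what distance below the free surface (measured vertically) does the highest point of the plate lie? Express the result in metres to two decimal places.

d_top ≈ 3.80 m

γ = 0.812 × 9.81 = 7.96572 kN/m³.
A = π(0.65)² = 1.32732 m².
From F = γ·h_c·A, the centroid depth is h_c = 47.1/(7.96572 × 1.32732) = 4.45472 m.
The centroid is at the centre, 0.65 m below the top of the plate, so the highest point sits at h_top = 4.45472 − 0.65 = 3.80472 m below the surface.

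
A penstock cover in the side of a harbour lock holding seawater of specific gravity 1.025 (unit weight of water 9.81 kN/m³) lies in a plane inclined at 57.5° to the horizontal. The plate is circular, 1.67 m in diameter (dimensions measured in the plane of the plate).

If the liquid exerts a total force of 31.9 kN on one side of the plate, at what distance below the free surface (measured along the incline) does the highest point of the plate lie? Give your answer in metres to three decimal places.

y_top ≈ 0.882 m

γ = 1.025 × 9.81 = 10.05525 kN/m³.
A = π(0.835)² = 2.1904 m².
From F = γ·h_c·A, the centroid depth is h_c = 31.9/(10.05525 × 2.1904) = 1.44835 m.
Let θ = 57.5° be the plate's angle to the horizontal; measure y along the incline from where the plane meets the free surface. Vertical depth h = y·sinθ with sinθ = 0.843391.
Along the incline, y_c = h_c/sinθ = 1.44835/0.843391 = 1.71729 m.
The centroid is at the centre, 0.835 m below the top of the plate, so the highest point sits at y_top = 1.71729 − 0.835 = 0.88229 m along the incline.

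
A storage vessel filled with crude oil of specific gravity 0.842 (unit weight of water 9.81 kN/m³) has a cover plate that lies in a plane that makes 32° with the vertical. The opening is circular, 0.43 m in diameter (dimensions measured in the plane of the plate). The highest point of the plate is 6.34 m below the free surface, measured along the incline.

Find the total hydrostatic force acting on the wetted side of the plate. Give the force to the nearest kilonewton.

γ = 0.842 × 9.81 = 8.26002 kN/m³.
The plate makes 32° with the vertical, i.e. θ = 90° − 32° = 58° to the horizontal. Measuring y along the incline from the free-surface line, vertical depth h = y·sinθ with sinθ = 0.848048.
The centroid is at the centre, 0.215 m below the top of the plate, so y_c = 6.34 + 0.215 = 6.555 m and h_c = 6.555 × 0.848048 = 5.55895 m.
A = π(0.215)² = 0.14522 m².
Resultant F = γ·h_c·A = 8.26002 × 5.55895 × 0.14522 = 6.66807 kN.

F ≈ 7 kN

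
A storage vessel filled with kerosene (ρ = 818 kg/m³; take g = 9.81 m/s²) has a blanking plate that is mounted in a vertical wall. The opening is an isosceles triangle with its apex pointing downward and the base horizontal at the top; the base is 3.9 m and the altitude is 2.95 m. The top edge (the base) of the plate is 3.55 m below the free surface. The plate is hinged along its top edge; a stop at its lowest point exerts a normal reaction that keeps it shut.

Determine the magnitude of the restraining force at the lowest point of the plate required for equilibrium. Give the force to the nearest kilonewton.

P ≈ 77 kN

γ = ρg = 818 × 9.81 / 1000 = 8.02458 kN/m³.
With the apex down, the centroid sits h/3 = 2.95/3 = 0.983333 m below the base (the top edge), so the centroid depth is h_c = 3.55 + 0.983333 = 4.53333 m.
A = ½ × 3.9 × 2.95 = 5.7525 m².
Resultant F = γ·h_c·A = 8.02458 × 4.53333 × 5.7525 = 209.265 kN.
I_c = b·h³/36 = 3.9 × 2.95³/36 = 2.78117 m⁴.
Centre of pressure: y_p = y_c + I_c/(y_c·A) = 4.53333 + 2.78117/(4.53333 × 5.7525) = 4.53333 + 0.106648 = 4.63998 m along the plane.
The resultant acts 0.983333 + 0.106648 = 1.08998 m (along the plate) below the hinge at the top edge, so the moment about the hinge is M = F × 1.08998 = 209.265 × 1.08998 = 228.095 kN·m.
A normal force at the bottom, 2.95 m from the hinge, must supply this moment: P = 228.095/2.95 = 77.3203 kN.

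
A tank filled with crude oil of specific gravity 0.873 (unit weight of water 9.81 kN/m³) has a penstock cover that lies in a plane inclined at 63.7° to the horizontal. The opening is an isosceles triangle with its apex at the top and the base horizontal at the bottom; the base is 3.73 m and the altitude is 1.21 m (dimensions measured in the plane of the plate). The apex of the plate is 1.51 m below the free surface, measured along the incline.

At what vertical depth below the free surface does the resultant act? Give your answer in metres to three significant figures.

γ = 0.873 × 9.81 = 8.56413 kN/m³.
Let θ = 63.7° be the plate's angle to the horizontal; measure y along the incline from where the plane meets the free surface. Vertical depth h = y·sinθ with sinθ = 0.896486.
With the apex up, the centroid sits 2h/3 = 2 × 1.21/3 = 0.806667 m below the apex, so y_c = 1.51 + 0.806667 = 2.31667 m and h_c = 2.31667 × 0.896486 = 2.07686 m.
A = ½ × 3.73 × 1.21 = 2.25665 m².
Resultant F = γ·h_c·A = 8.56413 × 2.07686 × 2.25665 = 40.1379 kN.
I_c = b·h³/36 = 3.73 × 1.21³/36 = 0.183553 m⁴.
Centre of pressure: y_p = y_c + I_c/(y_c·A) = 2.31667 + 0.183553/(2.31667 × 2.25665) = 2.31667 + 0.0351102 = 2.35178 m along the plane.
Vertically, h_p = y_p·sinθ = 2.35178 × 0.896486 = 2.10834 m.

h_p = 2.11 m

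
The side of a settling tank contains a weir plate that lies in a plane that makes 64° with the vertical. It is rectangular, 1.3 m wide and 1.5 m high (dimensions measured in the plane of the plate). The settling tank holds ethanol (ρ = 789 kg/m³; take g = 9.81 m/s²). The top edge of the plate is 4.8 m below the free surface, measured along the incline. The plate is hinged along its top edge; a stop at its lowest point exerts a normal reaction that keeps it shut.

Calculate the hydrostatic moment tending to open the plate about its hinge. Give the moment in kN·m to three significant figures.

γ = ρg = 789 × 9.81 / 1000 = 7.74009 kN/m³.
The plate makes 64° with the vertical, i.e. θ = 90° − 64° = 26° to the horizontal. Measuring y along the incline from the free-surface line, vertical depth h = y·sinθ with sinθ = 0.438371.
The centroid lies 1.5/2 = 0.75 m below the top edge, so y_c = 4.8 + 0.75 = 5.55 m and h_c = 5.55 × 0.438371 = 2.43296 m.
A = 1.3 × 1.5 = 1.95 m².
Resultant F = γ·h_c·A = 7.74009 × 2.43296 × 1.95 = 36.7211 kN.
I_c = b·h³/12 = 1.3 × 1.5³/12 = 0.365625 m⁴.
Centre of pressure: y_p = y_c + I_c/(y_c·A) = 5.55 + 0.365625/(5.55 × 1.95) = 5.55 + 0.0337838 = 5.58378 m along the plane.
The resultant acts 0.75 + 0.0337838 = 0.783784 m (along the plate) below the hinge at the top edge, so the moment about the hinge is M = F × 0.783784 = 36.7211 × 0.783784 = 28.7814 kN·m.

M ≈ 28.8 kN·m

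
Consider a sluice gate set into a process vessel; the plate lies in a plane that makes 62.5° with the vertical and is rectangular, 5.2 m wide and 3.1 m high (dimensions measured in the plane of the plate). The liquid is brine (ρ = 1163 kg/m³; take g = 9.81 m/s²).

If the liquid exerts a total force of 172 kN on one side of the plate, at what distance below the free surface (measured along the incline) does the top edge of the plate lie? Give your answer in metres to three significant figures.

γ = ρg = 1163 × 9.81 / 1000 = 11.40903 kN/m³.
A = 5.2 × 3.1 = 16.12 m².
From F = γ·h_c·A, the centroid depth is h_c = 172/(11.40903 × 16.12) = 0.935222 m.
The plate makes 62.5° with the vertical, i.e. θ = 90° − 62.5° = 27.5° to the horizontal. Measuring y along the incline from the free-surface line, vertical depth h = y·sinθ with sinθ = 0.461749.
Along the incline, y_c = h_c/sinθ = 0.935222/0.461749 = 2.02539 m.
The centroid lies 3.1/2 = 1.55 m below the top edge, so the top edge sits at y_top = 2.02539 − 1.55 = 0.47539 m along the incline.

y_top ≈ 0.475 m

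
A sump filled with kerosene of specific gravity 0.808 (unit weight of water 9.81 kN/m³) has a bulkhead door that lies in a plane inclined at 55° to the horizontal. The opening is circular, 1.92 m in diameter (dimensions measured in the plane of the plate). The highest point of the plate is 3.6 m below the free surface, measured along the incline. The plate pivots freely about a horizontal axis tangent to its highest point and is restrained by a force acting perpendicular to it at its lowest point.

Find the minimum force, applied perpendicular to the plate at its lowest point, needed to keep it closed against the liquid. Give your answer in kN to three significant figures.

γ = 0.808 × 9.81 = 7.92648 kN/m³.
Let θ = 55° be the plate's angle to the horizontal; measure y along the incline from where the plane meets the free surface. Vertical depth h = y·sinθ with sinθ = 0.819152.
The centroid is at the centre, 0.96 m below the top of the plate, so y_c = 3.6 + 0.96 = 4.56 m and h_c = 4.56 × 0.819152 = 3.73533 m.
A = π(0.96)² = 2.89529 m².
Resultant F = γ·h_c·A = 7.92648 × 3.73533 × 2.89529 = 85.7238 kN.
I_c = πr⁴/4 = π × 0.96⁴/4 = 0.667075 m⁴.
Centre of pressure: y_p = y_c + I_c/(y_c·A) = 4.56 + 0.667075/(4.56 × 2.89529) = 4.56 + 0.0505263 = 4.61053 m along the plane.
The resultant acts 0.96 + 0.0505263 = 1.01053 m (along the plate) below the hinge at the top edge, so the moment about the hinge is M = F × 1.01053 = 85.7238 × 1.01053 = 86.6265 kN·m.
A normal force at the bottom, 1.92 m from the hinge, must supply this moment: P = 86.6265/1.92 = 45.118 kN.

P ≈ 45.1 kN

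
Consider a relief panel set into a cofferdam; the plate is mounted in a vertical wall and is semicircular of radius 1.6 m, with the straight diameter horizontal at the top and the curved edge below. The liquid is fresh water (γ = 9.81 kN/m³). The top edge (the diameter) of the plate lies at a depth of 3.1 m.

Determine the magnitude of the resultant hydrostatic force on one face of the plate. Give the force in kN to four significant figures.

γ = 9.81 kN/m³.
The centroid of a semicircle lies 4r/(3π) = 0.679061 m from the diameter, here below the top edge, so the centroid depth is h_c = 3.1 + 0.679061 = 3.77906 m.
A = πr²/2 = π × 1.6²/2 = 4.02124 m².
Resultant F = γ·h_c·A = 9.81 × 3.77906 × 4.02124 = 149.078 kN.

F ≈ 149.1 kN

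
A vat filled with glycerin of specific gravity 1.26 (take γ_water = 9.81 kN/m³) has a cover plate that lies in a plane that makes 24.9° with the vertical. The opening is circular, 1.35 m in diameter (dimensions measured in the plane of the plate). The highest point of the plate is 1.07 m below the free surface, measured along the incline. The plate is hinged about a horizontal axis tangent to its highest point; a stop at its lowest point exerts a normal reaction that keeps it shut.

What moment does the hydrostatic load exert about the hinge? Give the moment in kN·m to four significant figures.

γ = 1.26 × 9.81 = 12.3606 kN/m³.
The plate makes 24.9° with the vertical, i.e. θ = 90° − 24.9° = 65.1° to the horizontal. Measuring y along the incline from the free-surface line, vertical depth h = y·sinθ with sinθ = 0.907044.
The centroid is at the centre, 0.675 m below the top of the plate, so y_c = 1.07 + 0.675 = 1.745 m and h_c = 1.745 × 0.907044 = 1.58279 m.
A = π(0.675)² = 1.43139 m².
Resultant F = γ·h_c·A = 12.3606 × 1.58279 × 1.43139 = 28.004 kN.
I_c = πr⁴/4 = π × 0.675⁴/4 = 0.163044 m⁴.
Centre of pressure: y_p = y_c + I_c/(y_c·A) = 1.745 + 0.163044/(1.745 × 1.43139) = 1.745 + 0.0652757 = 1.81028 m along the plane.
The resultant acts 0.675 + 0.0652757 = 0.740276 m (along the plate) below the hinge at the top edge, so the moment about the hinge is M = F × 0.740276 = 28.004 × 0.740276 = 20.7307 kN·m.

M ≈ 20.73 kN·m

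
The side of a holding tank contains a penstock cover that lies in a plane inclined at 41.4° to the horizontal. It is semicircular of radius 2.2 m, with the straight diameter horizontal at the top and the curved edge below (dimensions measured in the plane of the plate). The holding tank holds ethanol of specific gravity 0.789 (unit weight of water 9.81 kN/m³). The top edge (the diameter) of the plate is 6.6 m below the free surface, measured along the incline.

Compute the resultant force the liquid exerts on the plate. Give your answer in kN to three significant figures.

F ≈ 293 kN

γ = 0.789 × 9.81 = 7.74009 kN/m³.
Let θ = 41.4° be the plate's angle to the horizontal; measure y along the incline from where the plane meets the free surface. Vertical depth h = y·sinθ with sinθ = 0.661312.
The centroid of a semicircle lies 4r/(3π) = 0.933709 m from the diameter, here below the top edge, so y_c = 6.6 + 0.933709 = 7.53371 m and h_c = 7.53371 × 0.661312 = 4.98213 m.
A = πr²/2 = π × 2.2²/2 = 7.60265 m².
Resultant F = γ·h_c·A = 7.74009 × 4.98213 × 7.60265 = 293.174 kN.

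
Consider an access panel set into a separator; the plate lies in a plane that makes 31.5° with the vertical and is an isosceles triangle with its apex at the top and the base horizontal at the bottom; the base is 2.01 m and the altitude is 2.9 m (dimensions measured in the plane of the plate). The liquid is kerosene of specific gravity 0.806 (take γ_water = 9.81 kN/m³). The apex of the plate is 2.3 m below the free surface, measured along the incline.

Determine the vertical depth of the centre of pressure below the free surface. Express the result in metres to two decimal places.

h_p = 3.70 m

γ = 0.806 × 9.81 = 7.90686 kN/m³.
The plate makes 31.5° with the vertical, i.e. θ = 90° − 31.5° = 58.5° to the horizontal. Measuring y along the incline from the free-surface line, vertical depth h = y·sinθ with sinθ = 0.852640.
With the apex up, the centroid sits 2h/3 = 2 × 2.9/3 = 1.93333 m below the apex, so y_c = 2.3 + 1.93333 = 4.23333 m and h_c = 4.23333 × 0.852640 = 3.60951 m.
A = ½ × 2.01 × 2.9 = 2.9145 m².
Resultant F = γ·h_c·A = 7.90686 × 3.60951 × 2.9145 = 83.1795 kN.
I_c = b·h³/36 = 2.01 × 2.9³/36 = 1.36172 m⁴.
Centre of pressure: y_p = y_c + I_c/(y_c·A) = 4.23333 + 1.36172/(4.23333 × 2.9145) = 4.23333 + 0.110368 = 4.3437 m along the plane.
Vertically, h_p = y_p·sinθ = 4.3437 × 0.852640 = 3.70361 m.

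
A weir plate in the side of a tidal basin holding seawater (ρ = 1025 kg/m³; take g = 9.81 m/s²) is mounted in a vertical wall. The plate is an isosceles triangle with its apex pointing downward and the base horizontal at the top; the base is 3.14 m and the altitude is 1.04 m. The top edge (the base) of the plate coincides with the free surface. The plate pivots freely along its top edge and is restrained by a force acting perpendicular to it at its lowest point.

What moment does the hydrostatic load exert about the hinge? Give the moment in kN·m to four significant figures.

γ = ρg = 1025 × 9.81 / 1000 = 10.05525 kN/m³.
With the apex down, the centroid sits h/3 = 1.04/3 = 0.346667 m below the base (the top edge), so the centroid depth is h_c = 0.346667 m.
A = ½ × 3.14 × 1.04 = 1.6328 m².
Resultant F = γ·h_c·A = 10.05525 × 0.346667 × 1.6328 = 5.69165 kN.
I_c = b·h³/36 = 3.14 × 1.04³/36 = 0.0981131 m⁴.
Centre of pressure: y_p = y_c + I_c/(y_c·A) = 0.346667 + 0.0981131/(0.346667 × 1.6328) = 0.346667 + 0.173333 = 0.52 m along the plane.
The resultant acts 0.346667 + 0.173333 = 0.52 m (along the plate) below the hinge at the top edge, so the moment about the hinge is M = F × 0.52 = 5.69165 × 0.52 = 2.95966 kN·m.

M ≈ 2.960 kN·m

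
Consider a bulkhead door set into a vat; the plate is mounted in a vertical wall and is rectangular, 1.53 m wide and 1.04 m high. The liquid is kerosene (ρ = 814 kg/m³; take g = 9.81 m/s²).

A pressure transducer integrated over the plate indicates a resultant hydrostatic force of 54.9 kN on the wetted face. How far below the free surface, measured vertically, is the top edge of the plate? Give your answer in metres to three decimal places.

d_top ≈ 3.801 m

γ = ρg = 814 × 9.81 / 1000 = 7.98534 kN/m³.
A = 1.53 × 1.04 = 1.5912 m².
From F = γ·h_c·A, the centroid depth is h_c = 54.9/(7.98534 × 1.5912) = 4.3207 m.
The centroid lies 1.04/2 = 0.52 m below the top edge, so the top edge sits at h_top = 4.3207 − 0.52 = 3.8007 m below the surface.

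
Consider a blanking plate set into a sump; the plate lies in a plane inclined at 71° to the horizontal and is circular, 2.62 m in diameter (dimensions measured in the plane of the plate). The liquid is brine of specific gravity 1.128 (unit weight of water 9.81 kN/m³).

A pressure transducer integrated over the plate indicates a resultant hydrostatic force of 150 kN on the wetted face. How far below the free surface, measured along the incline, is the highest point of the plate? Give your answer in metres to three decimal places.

γ = 1.128 × 9.81 = 11.06568 kN/m³.
A = π(1.31)² = 5.39129 m².
From F = γ·h_c·A, the centroid depth is h_c = 150/(11.06568 × 5.39129) = 2.51432 m.
Let θ = 71° be the plate's angle to the horizontal; measure y along the incline from where the plane meets the free surface. Vertical depth h = y·sinθ with sinθ = 0.945519.
Along the incline, y_c = h_c/sinθ = 2.51432/0.945519 = 2.6592 m.
The centroid is at the centre, 1.31 m below the top of the plate, so the highest point sits at y_top = 2.6592 − 1.31 = 1.3492 m along the incline.

y_top ≈ 1.349 m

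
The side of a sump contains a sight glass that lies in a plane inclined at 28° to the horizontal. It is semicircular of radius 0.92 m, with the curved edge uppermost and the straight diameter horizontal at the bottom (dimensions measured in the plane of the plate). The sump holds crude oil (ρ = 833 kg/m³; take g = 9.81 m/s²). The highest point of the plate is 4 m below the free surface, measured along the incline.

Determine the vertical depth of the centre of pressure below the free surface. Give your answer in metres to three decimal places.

h_p = 2.133 m

γ = ρg = 833 × 9.81 / 1000 = 8.17173 kN/m³.
Let θ = 28° be the plate's angle to the horizontal; measure y along the incline from where the plane meets the free surface. Vertical depth h = y·sinθ with sinθ = 0.469472.
The centroid lies 4r/(3π) = 0.39046 m above the diameter, so r − 4r/(3π) = 0.92 − 0.39046 = 0.52954 m below the topmost point, so y_c = 4 + 0.52954 = 4.52954 m and h_c = 4.52954 × 0.469472 = 2.12649 m.
A = πr²/2 = π × 0.92²/2 = 1.32952 m².
Resultant F = γ·h_c·A = 8.17173 × 2.12649 × 1.32952 = 23.1032 kN.
I_c = (π/8 − 8/(9π))·r⁴ = 0.109757 × 0.92⁴ = 0.0786291 m⁴.
Centre of pressure: y_p = y_c + I_c/(y_c·A) = 4.52954 + 0.0786291/(4.52954 × 1.32952) = 4.52954 + 0.0130567 = 4.5426 m along the plane.
Vertically, h_p = y_p·sinθ = 4.5426 × 0.469472 = 2.13262 m.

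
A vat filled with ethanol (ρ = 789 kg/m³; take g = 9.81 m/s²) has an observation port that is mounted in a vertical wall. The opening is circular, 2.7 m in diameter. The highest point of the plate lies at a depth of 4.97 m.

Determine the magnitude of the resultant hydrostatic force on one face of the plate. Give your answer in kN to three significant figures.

F ≈ 280 kN

γ = ρg = 789 × 9.81 / 1000 = 7.74009 kN/m³.
The centroid is at the centre, 1.35 m below the top of the plate, so the centroid depth is h_c = 4.97 + 1.35 = 6.32 m.
A = π(1.35)² = 5.72555 m².
Resultant F = γ·h_c·A = 7.74009 × 6.32 × 5.72555 = 280.079 kN.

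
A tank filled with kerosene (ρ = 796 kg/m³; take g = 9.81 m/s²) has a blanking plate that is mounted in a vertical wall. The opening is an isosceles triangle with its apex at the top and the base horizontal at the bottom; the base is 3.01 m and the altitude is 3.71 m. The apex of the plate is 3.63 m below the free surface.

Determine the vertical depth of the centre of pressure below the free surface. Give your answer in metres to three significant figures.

h_p = 6.23 m

γ = ρg = 796 × 9.81 / 1000 = 7.80876 kN/m³.
With the apex up, the centroid sits 2h/3 = 2 × 3.71/3 = 2.47333 m below the apex, so the centroid depth is h_c = 3.63 + 2.47333 = 6.10333 m.
A = ½ × 3.01 × 3.71 = 5.58355 m².
Resultant F = γ·h_c·A = 7.80876 × 6.10333 × 5.58355 = 266.109 kN.
I_c = b·h³/36 = 3.01 × 3.71³/36 = 4.26959 m⁴.
Centre of pressure: y_p = y_c + I_c/(y_c·A) = 6.10333 + 4.26959/(6.10333 × 5.58355) = 6.10333 + 0.125288 = 6.22862 m along the plane.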